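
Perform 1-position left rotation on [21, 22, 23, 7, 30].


Left rotate by 1: [22, 23, 7, 30, 21]


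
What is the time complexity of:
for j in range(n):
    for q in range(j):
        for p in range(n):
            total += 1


Per nesting level: O(n) * O(n) [triangular over j] * O(n) = O(n^3)
Complexity: O(n^3)


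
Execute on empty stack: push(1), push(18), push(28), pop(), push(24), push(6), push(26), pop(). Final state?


push(1) -> [1]
push(18) -> [1, 18]
push(28) -> [1, 18, 28]
pop() returns 28 -> [1, 18]
push(24) -> [1, 18, 24]
push(6) -> [1, 18, 24, 6]
push(26) -> [1, 18, 24, 6, 26]
pop() returns 26 -> [1, 18, 24, 6]
Final stack (bottom to top): [1, 18, 24, 6]


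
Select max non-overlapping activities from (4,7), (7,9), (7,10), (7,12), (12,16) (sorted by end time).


Greedy: pick earliest-ending, then skip overlaps.
Selected (3 activities): [(4, 7), (7, 9), (12, 16)]


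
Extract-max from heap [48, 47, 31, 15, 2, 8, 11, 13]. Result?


Max = 48
Replace root with last, heapify down
Resulting heap: [47, 15, 31, 13, 2, 8, 11]


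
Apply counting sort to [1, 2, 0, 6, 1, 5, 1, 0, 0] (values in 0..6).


Count array: [3, 3, 1, 0, 0, 1, 1]
Reconstruct: [0, 0, 0, 1, 1, 1, 2, 5, 6]


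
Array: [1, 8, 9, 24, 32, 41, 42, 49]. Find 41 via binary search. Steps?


Search for 41:
[0,7] mid=3 arr[3]=24
[4,7] mid=5 arr[5]=41
Total: 2 comparisons


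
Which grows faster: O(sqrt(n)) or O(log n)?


logarithmic grows slower than sublinear
O(log n) is asymptotically smaller; O(sqrt(n)) grows faster


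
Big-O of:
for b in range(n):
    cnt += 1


Per nesting level: O(n) = O(n)
Complexity: O(n)


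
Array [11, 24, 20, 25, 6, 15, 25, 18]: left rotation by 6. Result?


Left rotate by 6: [25, 18, 11, 24, 20, 25, 6, 15]


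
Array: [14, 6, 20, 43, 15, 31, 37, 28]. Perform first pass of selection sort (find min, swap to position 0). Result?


After one pass: [6, 14, 20, 43, 15, 31, 37, 28]


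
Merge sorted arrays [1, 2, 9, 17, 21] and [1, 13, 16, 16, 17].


Compare heads, take smaller each step.
Merged: [1, 1, 2, 9, 13, 16, 16, 17, 17, 21]


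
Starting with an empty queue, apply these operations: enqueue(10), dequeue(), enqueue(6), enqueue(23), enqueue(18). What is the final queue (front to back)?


enqueue(10) -> [10]
dequeue() returns 10 -> []
enqueue(6) -> [6]
enqueue(23) -> [6, 23]
enqueue(18) -> [6, 23, 18]
Final queue (front to back): [6, 23, 18]


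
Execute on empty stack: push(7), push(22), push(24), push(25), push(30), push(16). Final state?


push(7) -> [7]
push(22) -> [7, 22]
push(24) -> [7, 22, 24]
push(25) -> [7, 22, 24, 25]
push(30) -> [7, 22, 24, 25, 30]
push(16) -> [7, 22, 24, 25, 30, 16]
Final stack (bottom to top): [7, 22, 24, 25, 30, 16]


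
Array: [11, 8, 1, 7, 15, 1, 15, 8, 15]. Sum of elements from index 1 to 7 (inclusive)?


Prefix sums: [0, 11, 19, 20, 27, 42, 43, 58, 66, 81]
Sum[1..7] = prefix[8] - prefix[1] = 66 - 11 = 55


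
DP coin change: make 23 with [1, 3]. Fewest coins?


dp[0]=0; dp[i]=1+min(dp[i-c] for c in coins)
...dp[18]=6, dp[19]=7, dp[20]=8, dp[21]=7, dp[22]=8, dp[23]=9
Minimum coins for 23 = 9


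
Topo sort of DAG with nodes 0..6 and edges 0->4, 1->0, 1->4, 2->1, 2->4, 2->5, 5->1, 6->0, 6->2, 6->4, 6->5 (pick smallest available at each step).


Kahn's algorithm, process smallest node first
Order: [3, 6, 2, 5, 1, 0, 4]


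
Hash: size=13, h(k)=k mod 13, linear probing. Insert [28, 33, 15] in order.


Insertions: 28->slot 2; 33->slot 7; 15->slot 3
Table: [None, None, 28, 15, None, None, None, 33, None, None, None, None, None]


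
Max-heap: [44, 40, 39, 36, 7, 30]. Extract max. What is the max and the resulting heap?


Max = 44
Replace root with last, heapify down
Resulting heap: [40, 36, 39, 30, 7]


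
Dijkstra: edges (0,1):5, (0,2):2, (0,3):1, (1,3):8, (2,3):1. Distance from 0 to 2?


Dijkstra from 0:
Distances: {0: 0, 1: 5, 2: 2, 3: 1}
Shortest distance to 2 = 2, path = [0, 2]


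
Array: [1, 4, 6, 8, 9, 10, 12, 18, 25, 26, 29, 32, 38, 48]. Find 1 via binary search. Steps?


Search for 1:
[0,13] mid=6 arr[6]=12
[0,5] mid=2 arr[2]=6
[0,1] mid=0 arr[0]=1
Total: 3 comparisons


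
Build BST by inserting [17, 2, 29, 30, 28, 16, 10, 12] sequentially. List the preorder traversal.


Root = 17; build tree by BST insertion.
Preorder traversal: [17, 2, 16, 10, 12, 29, 28, 30]


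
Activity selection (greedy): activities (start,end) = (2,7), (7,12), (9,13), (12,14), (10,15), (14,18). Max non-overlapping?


Greedy: pick earliest-ending, then skip overlaps.
Selected (4 activities): [(2, 7), (7, 12), (12, 14), (14, 18)]


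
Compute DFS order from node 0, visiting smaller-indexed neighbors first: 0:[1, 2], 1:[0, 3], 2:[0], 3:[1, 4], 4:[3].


DFS stack-based: start with [0]
Visit order: [0, 1, 3, 4, 2]


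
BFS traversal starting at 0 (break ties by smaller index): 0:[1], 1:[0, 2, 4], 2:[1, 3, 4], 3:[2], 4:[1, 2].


BFS queue: start with [0]
Visit order: [0, 1, 2, 4, 3]


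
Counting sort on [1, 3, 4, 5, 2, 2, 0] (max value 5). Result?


Count array: [1, 1, 2, 1, 1, 1]
Reconstruct: [0, 1, 2, 2, 3, 4, 5]


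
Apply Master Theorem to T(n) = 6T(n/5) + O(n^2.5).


a=6, b=5, c=2.5. log_5(6)=1.113 < c=2.5. Case 3: O(n^c) = O(n^2.500)
Complexity: O(n^2.500)


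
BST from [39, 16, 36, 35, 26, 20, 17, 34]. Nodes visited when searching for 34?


BST root = 39
Search for 34: compare at each node
Path: [39, 16, 36, 35, 26, 34]


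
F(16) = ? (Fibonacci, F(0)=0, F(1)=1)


F(n)=F(n-1)+F(n-2)
...F(14)=377, F(15)=610, F(16)=987


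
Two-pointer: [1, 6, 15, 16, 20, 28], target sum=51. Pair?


Two pointers: lo=0, hi=5
No pair sums to 51


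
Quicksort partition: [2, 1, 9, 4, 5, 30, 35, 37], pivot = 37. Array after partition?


Elements <= 37 go left of pivot.
Result: [2, 1, 9, 4, 5, 30, 35, 37], pivot at index 7


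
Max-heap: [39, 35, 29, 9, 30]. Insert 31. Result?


Append 31: [39, 35, 29, 9, 30, 31]
Bubble up: swap idx 5(31) with idx 2(29)
Result: [39, 35, 31, 9, 30, 29]


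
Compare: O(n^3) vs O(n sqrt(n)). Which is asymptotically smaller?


n^1.5 grows slower than cubic
O(n sqrt(n)) is asymptotically smaller; O(n^3) grows faster


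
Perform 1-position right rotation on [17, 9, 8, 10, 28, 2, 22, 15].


Right rotate by 1: [15, 17, 9, 8, 10, 28, 2, 22]


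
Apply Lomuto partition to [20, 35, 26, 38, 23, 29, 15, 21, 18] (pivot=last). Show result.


Elements <= 18 go left of pivot.
Result: [15, 18, 26, 38, 23, 29, 20, 21, 35], pivot at index 1


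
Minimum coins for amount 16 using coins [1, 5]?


dp[0]=0; dp[i]=1+min(dp[i-c] for c in coins)
...dp[11]=3, dp[12]=4, dp[13]=5, dp[14]=6, dp[15]=3, dp[16]=4
Minimum coins for 16 = 4


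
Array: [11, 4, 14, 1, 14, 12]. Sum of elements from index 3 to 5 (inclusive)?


Prefix sums: [0, 11, 15, 29, 30, 44, 56]
Sum[3..5] = prefix[6] - prefix[3] = 56 - 29 = 27


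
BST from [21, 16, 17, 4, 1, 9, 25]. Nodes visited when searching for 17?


BST root = 21
Search for 17: compare at each node
Path: [21, 16, 17]


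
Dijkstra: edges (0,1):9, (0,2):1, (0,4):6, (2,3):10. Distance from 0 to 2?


Dijkstra from 0:
Distances: {0: 0, 1: 9, 2: 1, 3: 11, 4: 6}
Shortest distance to 2 = 1, path = [0, 2]


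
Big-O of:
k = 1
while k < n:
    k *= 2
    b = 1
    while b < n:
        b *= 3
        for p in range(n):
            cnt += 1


Per nesting level: O(log n) * O(log n) * O(n) = O(n (log n)^2)
Complexity: O(n (log n)^2)


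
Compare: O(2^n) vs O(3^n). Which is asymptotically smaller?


exponential grows slower than exponential (base 3)
O(2^n) is asymptotically smaller; O(3^n) grows faster


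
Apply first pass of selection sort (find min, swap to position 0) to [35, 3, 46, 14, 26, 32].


After one pass: [3, 35, 46, 14, 26, 32]


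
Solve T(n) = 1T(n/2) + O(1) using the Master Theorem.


a=1, b=2, c=0. log_2(1)=0 = c=0. Case 2: O(n^c log n) = O(log n)
Complexity: O(log n)


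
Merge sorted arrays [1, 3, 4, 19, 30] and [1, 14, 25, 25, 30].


Compare heads, take smaller each step.
Merged: [1, 1, 3, 4, 14, 19, 25, 25, 30, 30]


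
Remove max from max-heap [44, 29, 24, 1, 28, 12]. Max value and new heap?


Max = 44
Replace root with last, heapify down
Resulting heap: [29, 28, 24, 1, 12]


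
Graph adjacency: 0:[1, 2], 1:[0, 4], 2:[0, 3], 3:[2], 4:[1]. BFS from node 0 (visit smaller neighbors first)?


BFS queue: start with [0]
Visit order: [0, 1, 2, 4, 3]


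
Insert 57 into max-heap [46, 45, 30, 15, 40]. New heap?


Append 57: [46, 45, 30, 15, 40, 57]
Bubble up: swap idx 5(57) with idx 2(30); swap idx 2(57) with idx 0(46)
Result: [57, 45, 46, 15, 40, 30]


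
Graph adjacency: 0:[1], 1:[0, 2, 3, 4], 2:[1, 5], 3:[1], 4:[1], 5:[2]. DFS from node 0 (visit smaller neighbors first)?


DFS stack-based: start with [0]
Visit order: [0, 1, 2, 5, 3, 4]


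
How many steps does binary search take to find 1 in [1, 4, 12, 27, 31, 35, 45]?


Search for 1:
[0,6] mid=3 arr[3]=27
[0,2] mid=1 arr[1]=4
[0,0] mid=0 arr[0]=1
Total: 3 comparisons


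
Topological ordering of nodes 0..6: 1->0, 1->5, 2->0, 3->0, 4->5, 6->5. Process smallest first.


Kahn's algorithm, process smallest node first
Order: [1, 2, 3, 0, 4, 6, 5]


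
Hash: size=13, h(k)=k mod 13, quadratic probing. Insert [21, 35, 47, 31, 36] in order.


Insertions: 21->slot 8; 35->slot 9; 47->slot 12; 31->slot 5; 36->slot 10
Table: [None, None, None, None, None, 31, None, None, 21, 35, 36, None, 47]


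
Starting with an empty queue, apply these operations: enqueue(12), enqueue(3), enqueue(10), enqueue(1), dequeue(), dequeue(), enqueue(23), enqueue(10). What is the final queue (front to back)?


enqueue(12) -> [12]
enqueue(3) -> [12, 3]
enqueue(10) -> [12, 3, 10]
enqueue(1) -> [12, 3, 10, 1]
dequeue() returns 12 -> [3, 10, 1]
dequeue() returns 3 -> [10, 1]
enqueue(23) -> [10, 1, 23]
enqueue(10) -> [10, 1, 23, 10]
Final queue (front to back): [10, 1, 23, 10]


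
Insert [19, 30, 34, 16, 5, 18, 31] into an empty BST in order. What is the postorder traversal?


Root = 19; build tree by BST insertion.
Postorder traversal: [5, 18, 16, 31, 34, 30, 19]


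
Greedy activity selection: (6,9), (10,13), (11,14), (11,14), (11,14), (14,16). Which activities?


Greedy: pick earliest-ending, then skip overlaps.
Selected (3 activities): [(6, 9), (10, 13), (14, 16)]


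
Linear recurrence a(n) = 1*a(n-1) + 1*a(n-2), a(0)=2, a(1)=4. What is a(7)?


Build bottom-up:
...a(5)=26, a(6)=42, a(7)=1*42+1*26=68


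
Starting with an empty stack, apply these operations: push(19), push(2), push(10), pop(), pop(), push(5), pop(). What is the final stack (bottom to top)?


push(19) -> [19]
push(2) -> [19, 2]
push(10) -> [19, 2, 10]
pop() returns 10 -> [19, 2]
pop() returns 2 -> [19]
push(5) -> [19, 5]
pop() returns 5 -> [19]
Final stack (bottom to top): [19]


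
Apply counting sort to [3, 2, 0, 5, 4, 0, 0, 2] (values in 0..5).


Count array: [3, 0, 2, 1, 1, 1]
Reconstruct: [0, 0, 0, 2, 2, 3, 4, 5]


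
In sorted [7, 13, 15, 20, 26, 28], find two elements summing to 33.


Two pointers: lo=0, hi=5
Found pair: (7, 26) summing to 33


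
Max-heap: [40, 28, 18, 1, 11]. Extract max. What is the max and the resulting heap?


Max = 40
Replace root with last, heapify down
Resulting heap: [28, 11, 18, 1]


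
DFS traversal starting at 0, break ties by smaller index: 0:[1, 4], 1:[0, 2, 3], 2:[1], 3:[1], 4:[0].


DFS stack-based: start with [0]
Visit order: [0, 1, 2, 3, 4]


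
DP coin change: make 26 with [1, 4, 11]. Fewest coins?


dp[0]=0; dp[i]=1+min(dp[i-c] for c in coins)
...dp[21]=5, dp[22]=2, dp[23]=3, dp[24]=4, dp[25]=5, dp[26]=3
Minimum coins for 26 = 3


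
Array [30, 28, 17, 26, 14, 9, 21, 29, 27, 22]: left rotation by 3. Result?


Left rotate by 3: [26, 14, 9, 21, 29, 27, 22, 30, 28, 17]


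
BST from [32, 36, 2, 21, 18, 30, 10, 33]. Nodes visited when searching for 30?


BST root = 32
Search for 30: compare at each node
Path: [32, 2, 21, 30]


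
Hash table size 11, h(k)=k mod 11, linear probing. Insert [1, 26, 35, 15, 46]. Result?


Insertions: 1->slot 1; 26->slot 4; 35->slot 2; 15->slot 5; 46->slot 3
Table: [None, 1, 35, 46, 26, 15, None, None, None, None, None]


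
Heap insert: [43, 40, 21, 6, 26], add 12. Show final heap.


Append 12: [43, 40, 21, 6, 26, 12]
Bubble up: no swaps needed
Result: [43, 40, 21, 6, 26, 12]


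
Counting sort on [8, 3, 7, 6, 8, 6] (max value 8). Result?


Count array: [0, 0, 0, 1, 0, 0, 2, 1, 2]
Reconstruct: [3, 6, 6, 7, 8, 8]


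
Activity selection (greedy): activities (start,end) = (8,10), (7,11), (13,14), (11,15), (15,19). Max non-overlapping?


Greedy: pick earliest-ending, then skip overlaps.
Selected (3 activities): [(8, 10), (13, 14), (15, 19)]


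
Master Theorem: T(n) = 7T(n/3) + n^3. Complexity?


a=7, b=3, c=3. log_3(7)=1.771 < c=3. Case 3: O(n^c) = O(n^3)
Complexity: O(n^3)


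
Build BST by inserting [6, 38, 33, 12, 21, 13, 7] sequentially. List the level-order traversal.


Root = 6; build tree by BST insertion.
Level-Order traversal: [6, 38, 33, 12, 7, 21, 13]


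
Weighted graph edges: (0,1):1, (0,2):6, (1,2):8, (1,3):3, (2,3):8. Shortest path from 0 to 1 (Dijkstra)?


Dijkstra from 0:
Distances: {0: 0, 1: 1, 2: 6, 3: 4}
Shortest distance to 1 = 1, path = [0, 1]


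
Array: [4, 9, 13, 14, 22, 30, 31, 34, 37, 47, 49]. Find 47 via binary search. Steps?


Search for 47:
[0,10] mid=5 arr[5]=30
[6,10] mid=8 arr[8]=37
[9,10] mid=9 arr[9]=47
Total: 3 comparisons


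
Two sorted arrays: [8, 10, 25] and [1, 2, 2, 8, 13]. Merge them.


Compare heads, take smaller each step.
Merged: [1, 2, 2, 8, 8, 10, 13, 25]


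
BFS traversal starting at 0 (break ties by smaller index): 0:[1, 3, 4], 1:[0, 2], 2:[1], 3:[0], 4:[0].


BFS queue: start with [0]
Visit order: [0, 1, 3, 4, 2]


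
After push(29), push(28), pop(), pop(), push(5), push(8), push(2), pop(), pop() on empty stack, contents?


push(29) -> [29]
push(28) -> [29, 28]
pop() returns 28 -> [29]
pop() returns 29 -> []
push(5) -> [5]
push(8) -> [5, 8]
push(2) -> [5, 8, 2]
pop() returns 2 -> [5, 8]
pop() returns 8 -> [5]
Final stack (bottom to top): [5]


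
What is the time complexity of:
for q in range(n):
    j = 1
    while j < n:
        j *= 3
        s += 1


Per nesting level: O(n) * O(log n) = O(n log n)
Complexity: O(n log n)


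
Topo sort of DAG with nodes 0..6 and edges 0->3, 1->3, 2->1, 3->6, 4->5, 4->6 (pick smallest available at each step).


Kahn's algorithm, process smallest node first
Order: [0, 2, 1, 3, 4, 5, 6]


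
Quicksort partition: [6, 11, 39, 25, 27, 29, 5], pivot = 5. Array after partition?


Elements <= 5 go left of pivot.
Result: [5, 11, 39, 25, 27, 29, 6], pivot at index 0


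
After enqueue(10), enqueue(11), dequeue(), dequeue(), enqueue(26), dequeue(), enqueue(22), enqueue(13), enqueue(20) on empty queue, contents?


enqueue(10) -> [10]
enqueue(11) -> [10, 11]
dequeue() returns 10 -> [11]
dequeue() returns 11 -> []
enqueue(26) -> [26]
dequeue() returns 26 -> []
enqueue(22) -> [22]
enqueue(13) -> [22, 13]
enqueue(20) -> [22, 13, 20]
Final queue (front to back): [22, 13, 20]


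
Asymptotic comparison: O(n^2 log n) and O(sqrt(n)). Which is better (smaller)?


sublinear grows slower than n^2 log n
O(sqrt(n)) is asymptotically smaller; O(n^2 log n) grows faster


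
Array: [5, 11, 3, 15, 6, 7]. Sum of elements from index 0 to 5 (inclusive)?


Prefix sums: [0, 5, 16, 19, 34, 40, 47]
Sum[0..5] = prefix[6] - prefix[0] = 47 - 0 = 47


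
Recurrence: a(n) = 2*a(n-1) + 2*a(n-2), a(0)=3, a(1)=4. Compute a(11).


Build bottom-up:
...a(9)=15168, a(10)=41440, a(11)=2*41440+2*15168=113216


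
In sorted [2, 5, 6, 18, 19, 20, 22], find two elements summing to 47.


Two pointers: lo=0, hi=6
No pair sums to 47


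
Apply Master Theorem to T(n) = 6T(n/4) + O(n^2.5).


a=6, b=4, c=2.5. log_4(6)=1.292 < c=2.5. Case 3: O(n^c) = O(n^2.500)
Complexity: O(n^2.500)


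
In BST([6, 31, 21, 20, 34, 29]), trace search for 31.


BST root = 6
Search for 31: compare at each node
Path: [6, 31]


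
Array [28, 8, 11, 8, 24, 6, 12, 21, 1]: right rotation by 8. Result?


Right rotate by 8: [8, 11, 8, 24, 6, 12, 21, 1, 28]


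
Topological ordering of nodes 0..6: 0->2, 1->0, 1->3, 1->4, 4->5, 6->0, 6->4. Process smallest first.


Kahn's algorithm, process smallest node first
Order: [1, 3, 6, 0, 2, 4, 5]


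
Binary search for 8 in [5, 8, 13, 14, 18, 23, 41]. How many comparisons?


Search for 8:
[0,6] mid=3 arr[3]=14
[0,2] mid=1 arr[1]=8
Total: 2 comparisons


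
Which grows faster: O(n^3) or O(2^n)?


cubic grows slower than exponential
O(n^3) is asymptotically smaller; O(2^n) grows faster


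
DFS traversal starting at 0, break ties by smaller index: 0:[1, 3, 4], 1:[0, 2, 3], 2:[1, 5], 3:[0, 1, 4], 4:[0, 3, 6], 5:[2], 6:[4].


DFS stack-based: start with [0]
Visit order: [0, 1, 2, 5, 3, 4, 6]


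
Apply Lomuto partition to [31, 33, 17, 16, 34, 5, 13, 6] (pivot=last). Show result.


Elements <= 6 go left of pivot.
Result: [5, 6, 17, 16, 34, 31, 13, 33], pivot at index 1


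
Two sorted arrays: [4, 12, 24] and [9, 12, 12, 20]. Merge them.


Compare heads, take smaller each step.
Merged: [4, 9, 12, 12, 12, 20, 24]


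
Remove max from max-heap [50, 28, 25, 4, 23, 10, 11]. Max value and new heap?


Max = 50
Replace root with last, heapify down
Resulting heap: [28, 23, 25, 4, 11, 10]


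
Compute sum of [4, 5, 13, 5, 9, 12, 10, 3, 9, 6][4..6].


Prefix sums: [0, 4, 9, 22, 27, 36, 48, 58, 61, 70, 76]
Sum[4..6] = prefix[7] - prefix[4] = 58 - 27 = 31


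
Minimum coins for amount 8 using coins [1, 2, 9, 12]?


dp[0]=0; dp[i]=1+min(dp[i-c] for c in coins)
...dp[3]=2, dp[4]=2, dp[5]=3, dp[6]=3, dp[7]=4, dp[8]=4
Minimum coins for 8 = 4


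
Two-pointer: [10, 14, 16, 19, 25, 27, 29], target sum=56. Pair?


Two pointers: lo=0, hi=6
Found pair: (27, 29) summing to 56


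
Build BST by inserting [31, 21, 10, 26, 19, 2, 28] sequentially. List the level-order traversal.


Root = 31; build tree by BST insertion.
Level-Order traversal: [31, 21, 10, 26, 2, 19, 28]


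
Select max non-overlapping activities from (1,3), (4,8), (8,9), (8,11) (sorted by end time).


Greedy: pick earliest-ending, then skip overlaps.
Selected (3 activities): [(1, 3), (4, 8), (8, 9)]


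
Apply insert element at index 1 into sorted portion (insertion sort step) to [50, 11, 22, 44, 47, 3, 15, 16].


After one pass: [11, 50, 22, 44, 47, 3, 15, 16]


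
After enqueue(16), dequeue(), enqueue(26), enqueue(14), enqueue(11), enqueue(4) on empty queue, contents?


enqueue(16) -> [16]
dequeue() returns 16 -> []
enqueue(26) -> [26]
enqueue(14) -> [26, 14]
enqueue(11) -> [26, 14, 11]
enqueue(4) -> [26, 14, 11, 4]
Final queue (front to back): [26, 14, 11, 4]


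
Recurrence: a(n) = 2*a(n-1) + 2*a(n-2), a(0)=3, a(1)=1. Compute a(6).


Build bottom-up:
...a(4)=52, a(5)=140, a(6)=2*140+2*52=384


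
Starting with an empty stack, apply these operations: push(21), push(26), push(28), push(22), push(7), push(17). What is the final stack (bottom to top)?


push(21) -> [21]
push(26) -> [21, 26]
push(28) -> [21, 26, 28]
push(22) -> [21, 26, 28, 22]
push(7) -> [21, 26, 28, 22, 7]
push(17) -> [21, 26, 28, 22, 7, 17]
Final stack (bottom to top): [21, 26, 28, 22, 7, 17]


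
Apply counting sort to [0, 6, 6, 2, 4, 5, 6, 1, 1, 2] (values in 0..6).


Count array: [1, 2, 2, 0, 1, 1, 3]
Reconstruct: [0, 1, 1, 2, 2, 4, 5, 6, 6, 6]


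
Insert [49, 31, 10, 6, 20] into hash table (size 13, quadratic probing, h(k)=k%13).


Insertions: 49->slot 10; 31->slot 5; 10->slot 11; 6->slot 6; 20->slot 7
Table: [None, None, None, None, None, 31, 6, 20, None, None, 49, 10, None]


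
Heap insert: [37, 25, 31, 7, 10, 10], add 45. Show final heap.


Append 45: [37, 25, 31, 7, 10, 10, 45]
Bubble up: swap idx 6(45) with idx 2(31); swap idx 2(45) with idx 0(37)
Result: [45, 25, 37, 7, 10, 10, 31]


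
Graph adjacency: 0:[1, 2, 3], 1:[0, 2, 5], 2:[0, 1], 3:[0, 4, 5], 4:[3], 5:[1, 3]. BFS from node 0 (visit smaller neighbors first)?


BFS queue: start with [0]
Visit order: [0, 1, 2, 3, 5, 4]


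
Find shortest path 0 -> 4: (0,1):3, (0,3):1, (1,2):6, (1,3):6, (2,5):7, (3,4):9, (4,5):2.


Dijkstra from 0:
Distances: {0: 0, 1: 3, 2: 9, 3: 1, 4: 10, 5: 12}
Shortest distance to 4 = 10, path = [0, 3, 4]


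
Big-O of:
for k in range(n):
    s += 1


Per nesting level: O(n) = O(n)
Complexity: O(n)


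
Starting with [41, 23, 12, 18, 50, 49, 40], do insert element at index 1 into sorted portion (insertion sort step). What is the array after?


After one pass: [23, 41, 12, 18, 50, 49, 40]


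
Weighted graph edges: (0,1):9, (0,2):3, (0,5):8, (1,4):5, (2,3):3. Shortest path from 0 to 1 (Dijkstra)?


Dijkstra from 0:
Distances: {0: 0, 1: 9, 2: 3, 3: 6, 4: 14, 5: 8}
Shortest distance to 1 = 9, path = [0, 1]


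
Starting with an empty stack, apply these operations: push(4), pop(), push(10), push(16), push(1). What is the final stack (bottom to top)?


push(4) -> [4]
pop() returns 4 -> []
push(10) -> [10]
push(16) -> [10, 16]
push(1) -> [10, 16, 1]
Final stack (bottom to top): [10, 16, 1]


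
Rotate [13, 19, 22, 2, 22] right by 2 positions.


Right rotate by 2: [2, 22, 13, 19, 22]


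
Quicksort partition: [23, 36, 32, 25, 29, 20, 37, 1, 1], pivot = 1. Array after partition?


Elements <= 1 go left of pivot.
Result: [1, 1, 32, 25, 29, 20, 37, 23, 36], pivot at index 1


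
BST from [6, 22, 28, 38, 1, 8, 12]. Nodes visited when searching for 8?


BST root = 6
Search for 8: compare at each node
Path: [6, 22, 8]


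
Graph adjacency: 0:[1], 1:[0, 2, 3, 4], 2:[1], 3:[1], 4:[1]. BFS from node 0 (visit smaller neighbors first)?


BFS queue: start with [0]
Visit order: [0, 1, 2, 3, 4]


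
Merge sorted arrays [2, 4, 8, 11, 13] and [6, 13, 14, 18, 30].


Compare heads, take smaller each step.
Merged: [2, 4, 6, 8, 11, 13, 13, 14, 18, 30]


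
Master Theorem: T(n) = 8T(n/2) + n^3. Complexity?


a=8, b=2, c=3. log_2(8)=3 = c=3. Case 2: O(n^c log n) = O(n^3 log n)
Complexity: O(n^3 log n)


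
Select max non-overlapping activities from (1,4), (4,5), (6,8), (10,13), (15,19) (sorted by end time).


Greedy: pick earliest-ending, then skip overlaps.
Selected (5 activities): [(1, 4), (4, 5), (6, 8), (10, 13), (15, 19)]


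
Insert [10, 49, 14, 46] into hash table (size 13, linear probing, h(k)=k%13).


Insertions: 10->slot 10; 49->slot 11; 14->slot 1; 46->slot 7
Table: [None, 14, None, None, None, None, None, 46, None, None, 10, 49, None]


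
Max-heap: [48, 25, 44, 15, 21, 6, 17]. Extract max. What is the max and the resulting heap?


Max = 48
Replace root with last, heapify down
Resulting heap: [44, 25, 17, 15, 21, 6]


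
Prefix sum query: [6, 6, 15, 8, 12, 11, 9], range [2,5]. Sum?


Prefix sums: [0, 6, 12, 27, 35, 47, 58, 67]
Sum[2..5] = prefix[6] - prefix[2] = 58 - 12 = 46


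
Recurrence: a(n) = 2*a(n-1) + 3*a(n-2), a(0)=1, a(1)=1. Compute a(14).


Build bottom-up:
...a(12)=265721, a(13)=797161, a(14)=2*797161+3*265721=2391485


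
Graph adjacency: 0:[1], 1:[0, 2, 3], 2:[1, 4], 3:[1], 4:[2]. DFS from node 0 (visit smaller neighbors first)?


DFS stack-based: start with [0]
Visit order: [0, 1, 2, 4, 3]


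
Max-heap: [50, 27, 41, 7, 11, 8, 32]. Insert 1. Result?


Append 1: [50, 27, 41, 7, 11, 8, 32, 1]
Bubble up: no swaps needed
Result: [50, 27, 41, 7, 11, 8, 32, 1]


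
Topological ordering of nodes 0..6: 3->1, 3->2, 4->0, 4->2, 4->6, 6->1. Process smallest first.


Kahn's algorithm, process smallest node first
Order: [3, 4, 0, 2, 5, 6, 1]


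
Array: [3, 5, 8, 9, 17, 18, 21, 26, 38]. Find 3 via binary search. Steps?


Search for 3:
[0,8] mid=4 arr[4]=17
[0,3] mid=1 arr[1]=5
[0,0] mid=0 arr[0]=3
Total: 3 comparisons


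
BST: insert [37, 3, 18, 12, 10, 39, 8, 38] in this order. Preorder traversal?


Root = 37; build tree by BST insertion.
Preorder traversal: [37, 3, 18, 12, 10, 8, 39, 38]


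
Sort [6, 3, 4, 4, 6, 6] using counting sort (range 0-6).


Count array: [0, 0, 0, 1, 2, 0, 3]
Reconstruct: [3, 4, 4, 6, 6, 6]


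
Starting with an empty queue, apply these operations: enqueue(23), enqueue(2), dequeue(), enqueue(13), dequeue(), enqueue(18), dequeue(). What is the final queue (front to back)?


enqueue(23) -> [23]
enqueue(2) -> [23, 2]
dequeue() returns 23 -> [2]
enqueue(13) -> [2, 13]
dequeue() returns 2 -> [13]
enqueue(18) -> [13, 18]
dequeue() returns 13 -> [18]
Final queue (front to back): [18]


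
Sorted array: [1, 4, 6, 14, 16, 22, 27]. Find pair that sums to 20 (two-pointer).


Two pointers: lo=0, hi=6
Found pair: (4, 16) summing to 20


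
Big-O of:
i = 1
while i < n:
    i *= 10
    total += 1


Per nesting level: O(log n) = O(log n)
Complexity: O(log n)


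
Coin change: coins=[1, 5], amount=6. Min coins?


dp[0]=0; dp[i]=1+min(dp[i-c] for c in coins)
...dp[1]=1, dp[2]=2, dp[3]=3, dp[4]=4, dp[5]=1, dp[6]=2
Minimum coins for 6 = 2


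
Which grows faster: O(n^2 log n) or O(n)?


linear grows slower than n^2 log n
O(n) is asymptotically smaller; O(n^2 log n) grows faster


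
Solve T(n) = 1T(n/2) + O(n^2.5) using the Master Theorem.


a=1, b=2, c=2.5. log_2(1)=0 < c=2.5. Case 3: O(n^c) = O(n^2.500)
Complexity: O(n^2.500)


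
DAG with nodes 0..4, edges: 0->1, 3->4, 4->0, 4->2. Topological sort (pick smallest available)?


Kahn's algorithm, process smallest node first
Order: [3, 4, 0, 1, 2]


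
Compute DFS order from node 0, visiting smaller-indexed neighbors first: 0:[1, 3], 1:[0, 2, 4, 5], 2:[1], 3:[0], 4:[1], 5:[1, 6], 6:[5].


DFS stack-based: start with [0]
Visit order: [0, 1, 2, 4, 5, 6, 3]


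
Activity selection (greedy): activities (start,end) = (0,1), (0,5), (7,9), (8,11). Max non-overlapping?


Greedy: pick earliest-ending, then skip overlaps.
Selected (2 activities): [(0, 1), (7, 9)]


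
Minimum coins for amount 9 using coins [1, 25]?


dp[0]=0; dp[i]=1+min(dp[i-c] for c in coins)
...dp[4]=4, dp[5]=5, dp[6]=6, dp[7]=7, dp[8]=8, dp[9]=9
Minimum coins for 9 = 9


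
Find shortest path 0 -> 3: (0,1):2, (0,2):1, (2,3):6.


Dijkstra from 0:
Distances: {0: 0, 1: 2, 2: 1, 3: 7}
Shortest distance to 3 = 7, path = [0, 2, 3]


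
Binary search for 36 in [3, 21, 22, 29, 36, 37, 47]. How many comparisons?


Search for 36:
[0,6] mid=3 arr[3]=29
[4,6] mid=5 arr[5]=37
[4,4] mid=4 arr[4]=36
Total: 3 comparisons


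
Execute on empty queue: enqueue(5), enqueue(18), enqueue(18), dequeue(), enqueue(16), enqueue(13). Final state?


enqueue(5) -> [5]
enqueue(18) -> [5, 18]
enqueue(18) -> [5, 18, 18]
dequeue() returns 5 -> [18, 18]
enqueue(16) -> [18, 18, 16]
enqueue(13) -> [18, 18, 16, 13]
Final queue (front to back): [18, 18, 16, 13]


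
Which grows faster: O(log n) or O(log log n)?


double-logarithmic grows slower than logarithmic
O(log log n) is asymptotically smaller; O(log n) grows faster


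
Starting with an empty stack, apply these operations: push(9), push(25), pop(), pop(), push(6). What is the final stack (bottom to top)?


push(9) -> [9]
push(25) -> [9, 25]
pop() returns 25 -> [9]
pop() returns 9 -> []
push(6) -> [6]
Final stack (bottom to top): [6]


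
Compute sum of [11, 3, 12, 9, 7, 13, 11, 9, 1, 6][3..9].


Prefix sums: [0, 11, 14, 26, 35, 42, 55, 66, 75, 76, 82]
Sum[3..9] = prefix[10] - prefix[3] = 82 - 26 = 56


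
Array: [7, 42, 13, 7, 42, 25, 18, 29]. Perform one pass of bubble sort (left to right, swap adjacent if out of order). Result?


After one pass: [7, 13, 7, 42, 25, 18, 29, 42]


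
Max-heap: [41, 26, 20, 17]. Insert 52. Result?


Append 52: [41, 26, 20, 17, 52]
Bubble up: swap idx 4(52) with idx 1(26); swap idx 1(52) with idx 0(41)
Result: [52, 41, 20, 17, 26]


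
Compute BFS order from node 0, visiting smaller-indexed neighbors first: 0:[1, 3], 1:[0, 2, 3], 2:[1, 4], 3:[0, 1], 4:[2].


BFS queue: start with [0]
Visit order: [0, 1, 3, 2, 4]


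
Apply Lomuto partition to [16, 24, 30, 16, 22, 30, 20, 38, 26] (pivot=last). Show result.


Elements <= 26 go left of pivot.
Result: [16, 24, 16, 22, 20, 26, 30, 38, 30], pivot at index 5


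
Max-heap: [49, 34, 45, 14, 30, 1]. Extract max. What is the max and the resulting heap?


Max = 49
Replace root with last, heapify down
Resulting heap: [45, 34, 1, 14, 30]


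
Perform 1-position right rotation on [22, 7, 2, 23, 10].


Right rotate by 1: [10, 22, 7, 2, 23]


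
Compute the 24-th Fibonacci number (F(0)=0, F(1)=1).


F(n)=F(n-1)+F(n-2)
...F(22)=17711, F(23)=28657, F(24)=46368


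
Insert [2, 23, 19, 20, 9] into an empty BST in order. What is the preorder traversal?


Root = 2; build tree by BST insertion.
Preorder traversal: [2, 23, 19, 9, 20]


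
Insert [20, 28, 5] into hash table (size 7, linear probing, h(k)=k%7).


Insertions: 20->slot 6; 28->slot 0; 5->slot 5
Table: [28, None, None, None, None, 5, 20]


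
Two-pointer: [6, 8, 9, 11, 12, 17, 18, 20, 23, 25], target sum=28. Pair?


Two pointers: lo=0, hi=9
Found pair: (8, 20) summing to 28


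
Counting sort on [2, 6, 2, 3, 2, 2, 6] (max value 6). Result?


Count array: [0, 0, 4, 1, 0, 0, 2]
Reconstruct: [2, 2, 2, 2, 3, 6, 6]


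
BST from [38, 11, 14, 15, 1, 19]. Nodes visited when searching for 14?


BST root = 38
Search for 14: compare at each node
Path: [38, 11, 14]


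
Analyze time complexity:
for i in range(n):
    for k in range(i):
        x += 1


Per nesting level: O(n) * O(n) [triangular over i] = O(n^2)
Complexity: O(n^2)


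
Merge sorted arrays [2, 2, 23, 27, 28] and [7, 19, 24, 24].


Compare heads, take smaller each step.
Merged: [2, 2, 7, 19, 23, 24, 24, 27, 28]


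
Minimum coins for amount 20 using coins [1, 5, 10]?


dp[0]=0; dp[i]=1+min(dp[i-c] for c in coins)
...dp[15]=2, dp[16]=3, dp[17]=4, dp[18]=5, dp[19]=6, dp[20]=2
Minimum coins for 20 = 2


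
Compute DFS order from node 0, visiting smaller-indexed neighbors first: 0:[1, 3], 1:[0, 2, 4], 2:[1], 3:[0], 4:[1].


DFS stack-based: start with [0]
Visit order: [0, 1, 2, 4, 3]


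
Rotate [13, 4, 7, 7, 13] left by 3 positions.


Left rotate by 3: [7, 13, 13, 4, 7]


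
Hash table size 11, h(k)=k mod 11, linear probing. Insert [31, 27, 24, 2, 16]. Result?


Insertions: 31->slot 9; 27->slot 5; 24->slot 2; 2->slot 3; 16->slot 6
Table: [None, None, 24, 2, None, 27, 16, None, None, 31, None]


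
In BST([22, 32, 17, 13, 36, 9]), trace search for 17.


BST root = 22
Search for 17: compare at each node
Path: [22, 17]


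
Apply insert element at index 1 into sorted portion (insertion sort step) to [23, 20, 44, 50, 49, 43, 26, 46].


After one pass: [20, 23, 44, 50, 49, 43, 26, 46]


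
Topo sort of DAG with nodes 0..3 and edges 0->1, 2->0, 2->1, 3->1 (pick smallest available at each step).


Kahn's algorithm, process smallest node first
Order: [2, 0, 3, 1]


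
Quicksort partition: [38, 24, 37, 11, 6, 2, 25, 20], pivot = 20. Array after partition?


Elements <= 20 go left of pivot.
Result: [11, 6, 2, 20, 24, 37, 25, 38], pivot at index 3


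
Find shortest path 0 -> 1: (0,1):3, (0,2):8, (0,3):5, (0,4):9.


Dijkstra from 0:
Distances: {0: 0, 1: 3, 2: 8, 3: 5, 4: 9}
Shortest distance to 1 = 3, path = [0, 1]


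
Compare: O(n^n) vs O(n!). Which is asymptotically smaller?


factorial grows slower than n^n
O(n!) is asymptotically smaller; O(n^n) grows faster


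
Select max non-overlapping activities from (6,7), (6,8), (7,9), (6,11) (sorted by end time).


Greedy: pick earliest-ending, then skip overlaps.
Selected (2 activities): [(6, 7), (7, 9)]


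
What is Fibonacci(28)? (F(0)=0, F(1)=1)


F(n)=F(n-1)+F(n-2)
...F(26)=121393, F(27)=196418, F(28)=317811


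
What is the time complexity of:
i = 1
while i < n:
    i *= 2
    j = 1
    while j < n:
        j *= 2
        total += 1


Per nesting level: O(log n) * O(log n) = O((log n)^2)
Complexity: O((log n)^2)


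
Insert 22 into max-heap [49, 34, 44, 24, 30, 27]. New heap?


Append 22: [49, 34, 44, 24, 30, 27, 22]
Bubble up: no swaps needed
Result: [49, 34, 44, 24, 30, 27, 22]


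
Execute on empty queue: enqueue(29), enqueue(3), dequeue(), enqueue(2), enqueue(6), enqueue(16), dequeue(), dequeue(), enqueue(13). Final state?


enqueue(29) -> [29]
enqueue(3) -> [29, 3]
dequeue() returns 29 -> [3]
enqueue(2) -> [3, 2]
enqueue(6) -> [3, 2, 6]
enqueue(16) -> [3, 2, 6, 16]
dequeue() returns 3 -> [2, 6, 16]
dequeue() returns 2 -> [6, 16]
enqueue(13) -> [6, 16, 13]
Final queue (front to back): [6, 16, 13]


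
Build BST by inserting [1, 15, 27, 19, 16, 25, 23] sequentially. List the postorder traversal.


Root = 1; build tree by BST insertion.
Postorder traversal: [16, 23, 25, 19, 27, 15, 1]


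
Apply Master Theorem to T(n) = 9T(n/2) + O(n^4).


a=9, b=2, c=4. log_2(9)=3.170 < c=4. Case 3: O(n^c) = O(n^4)
Complexity: O(n^4)


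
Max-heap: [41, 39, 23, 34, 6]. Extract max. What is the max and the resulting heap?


Max = 41
Replace root with last, heapify down
Resulting heap: [39, 34, 23, 6]


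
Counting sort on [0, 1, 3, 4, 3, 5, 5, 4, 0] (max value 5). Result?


Count array: [2, 1, 0, 2, 2, 2]
Reconstruct: [0, 0, 1, 3, 3, 4, 4, 5, 5]


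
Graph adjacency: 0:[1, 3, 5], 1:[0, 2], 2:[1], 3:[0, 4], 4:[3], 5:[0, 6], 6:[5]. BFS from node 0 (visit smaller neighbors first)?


BFS queue: start with [0]
Visit order: [0, 1, 3, 5, 2, 4, 6]


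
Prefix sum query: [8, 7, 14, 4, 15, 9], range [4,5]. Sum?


Prefix sums: [0, 8, 15, 29, 33, 48, 57]
Sum[4..5] = prefix[6] - prefix[4] = 57 - 33 = 24


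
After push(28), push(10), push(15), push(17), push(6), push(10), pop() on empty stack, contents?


push(28) -> [28]
push(10) -> [28, 10]
push(15) -> [28, 10, 15]
push(17) -> [28, 10, 15, 17]
push(6) -> [28, 10, 15, 17, 6]
push(10) -> [28, 10, 15, 17, 6, 10]
pop() returns 10 -> [28, 10, 15, 17, 6]
Final stack (bottom to top): [28, 10, 15, 17, 6]


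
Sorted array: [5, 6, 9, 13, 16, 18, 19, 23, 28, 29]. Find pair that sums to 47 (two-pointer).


Two pointers: lo=0, hi=9
Found pair: (18, 29) summing to 47


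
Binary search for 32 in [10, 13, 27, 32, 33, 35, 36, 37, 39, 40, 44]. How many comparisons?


Search for 32:
[0,10] mid=5 arr[5]=35
[0,4] mid=2 arr[2]=27
[3,4] mid=3 arr[3]=32
Total: 3 comparisons


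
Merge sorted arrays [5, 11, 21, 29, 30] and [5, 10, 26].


Compare heads, take smaller each step.
Merged: [5, 5, 10, 11, 21, 26, 29, 30]


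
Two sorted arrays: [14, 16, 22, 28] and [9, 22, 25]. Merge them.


Compare heads, take smaller each step.
Merged: [9, 14, 16, 22, 22, 25, 28]


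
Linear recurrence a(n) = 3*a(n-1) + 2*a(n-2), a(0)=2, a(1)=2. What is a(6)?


Build bottom-up:
...a(4)=122, a(5)=434, a(6)=3*434+2*122=1546


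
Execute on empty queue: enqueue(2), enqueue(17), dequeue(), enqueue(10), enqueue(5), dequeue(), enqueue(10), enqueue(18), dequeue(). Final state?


enqueue(2) -> [2]
enqueue(17) -> [2, 17]
dequeue() returns 2 -> [17]
enqueue(10) -> [17, 10]
enqueue(5) -> [17, 10, 5]
dequeue() returns 17 -> [10, 5]
enqueue(10) -> [10, 5, 10]
enqueue(18) -> [10, 5, 10, 18]
dequeue() returns 10 -> [5, 10, 18]
Final queue (front to back): [5, 10, 18]


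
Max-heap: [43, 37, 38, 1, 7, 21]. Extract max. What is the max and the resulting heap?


Max = 43
Replace root with last, heapify down
Resulting heap: [38, 37, 21, 1, 7]


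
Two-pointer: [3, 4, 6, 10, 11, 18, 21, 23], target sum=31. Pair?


Two pointers: lo=0, hi=7
Found pair: (10, 21) summing to 31


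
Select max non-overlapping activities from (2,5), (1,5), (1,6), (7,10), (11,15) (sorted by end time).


Greedy: pick earliest-ending, then skip overlaps.
Selected (3 activities): [(2, 5), (7, 10), (11, 15)]


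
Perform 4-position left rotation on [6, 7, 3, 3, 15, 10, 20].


Left rotate by 4: [15, 10, 20, 6, 7, 3, 3]


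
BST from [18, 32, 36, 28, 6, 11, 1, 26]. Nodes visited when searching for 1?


BST root = 18
Search for 1: compare at each node
Path: [18, 6, 1]


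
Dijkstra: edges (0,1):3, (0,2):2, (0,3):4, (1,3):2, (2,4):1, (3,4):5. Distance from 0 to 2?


Dijkstra from 0:
Distances: {0: 0, 1: 3, 2: 2, 3: 4, 4: 3}
Shortest distance to 2 = 2, path = [0, 2]


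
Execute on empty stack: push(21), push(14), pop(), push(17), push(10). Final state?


push(21) -> [21]
push(14) -> [21, 14]
pop() returns 14 -> [21]
push(17) -> [21, 17]
push(10) -> [21, 17, 10]
Final stack (bottom to top): [21, 17, 10]


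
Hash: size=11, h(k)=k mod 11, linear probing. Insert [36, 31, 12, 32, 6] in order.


Insertions: 36->slot 3; 31->slot 9; 12->slot 1; 32->slot 10; 6->slot 6
Table: [None, 12, None, 36, None, None, 6, None, None, 31, 32]


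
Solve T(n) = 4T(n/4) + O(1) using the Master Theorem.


a=4, b=4, c=0. log_4(4)=1 > c=0. Case 1: O(n^log_b(a)) = O(n)
Complexity: O(n)


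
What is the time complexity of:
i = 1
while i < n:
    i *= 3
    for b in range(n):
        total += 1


Per nesting level: O(log n) * O(n) = O(n log n)
Complexity: O(n log n)


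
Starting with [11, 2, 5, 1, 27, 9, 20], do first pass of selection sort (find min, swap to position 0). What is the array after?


After one pass: [1, 2, 5, 11, 27, 9, 20]


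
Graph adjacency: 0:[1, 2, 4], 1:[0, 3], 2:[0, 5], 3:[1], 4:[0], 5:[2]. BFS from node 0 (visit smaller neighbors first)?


BFS queue: start with [0]
Visit order: [0, 1, 2, 4, 3, 5]


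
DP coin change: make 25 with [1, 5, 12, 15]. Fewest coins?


dp[0]=0; dp[i]=1+min(dp[i-c] for c in coins)
...dp[20]=2, dp[21]=3, dp[22]=3, dp[23]=4, dp[24]=2, dp[25]=3
Minimum coins for 25 = 3


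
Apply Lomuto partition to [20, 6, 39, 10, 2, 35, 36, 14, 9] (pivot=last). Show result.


Elements <= 9 go left of pivot.
Result: [6, 2, 9, 10, 20, 35, 36, 14, 39], pivot at index 2


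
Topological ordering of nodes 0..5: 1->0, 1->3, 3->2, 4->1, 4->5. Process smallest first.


Kahn's algorithm, process smallest node first
Order: [4, 1, 0, 3, 2, 5]


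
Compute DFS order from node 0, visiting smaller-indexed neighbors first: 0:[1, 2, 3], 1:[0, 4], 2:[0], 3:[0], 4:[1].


DFS stack-based: start with [0]
Visit order: [0, 1, 4, 2, 3]


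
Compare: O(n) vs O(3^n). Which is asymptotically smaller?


linear grows slower than exponential (base 3)
O(n) is asymptotically smaller; O(3^n) grows faster


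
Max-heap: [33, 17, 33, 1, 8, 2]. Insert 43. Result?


Append 43: [33, 17, 33, 1, 8, 2, 43]
Bubble up: swap idx 6(43) with idx 2(33); swap idx 2(43) with idx 0(33)
Result: [43, 17, 33, 1, 8, 2, 33]


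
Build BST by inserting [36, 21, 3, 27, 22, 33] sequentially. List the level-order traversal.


Root = 36; build tree by BST insertion.
Level-Order traversal: [36, 21, 3, 27, 22, 33]


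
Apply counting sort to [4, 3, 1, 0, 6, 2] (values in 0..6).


Count array: [1, 1, 1, 1, 1, 0, 1]
Reconstruct: [0, 1, 2, 3, 4, 6]


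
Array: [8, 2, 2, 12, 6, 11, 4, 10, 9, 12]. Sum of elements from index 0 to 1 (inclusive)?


Prefix sums: [0, 8, 10, 12, 24, 30, 41, 45, 55, 64, 76]
Sum[0..1] = prefix[2] - prefix[0] = 10 - 0 = 10


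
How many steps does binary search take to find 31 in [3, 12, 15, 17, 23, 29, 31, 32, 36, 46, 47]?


Search for 31:
[0,10] mid=5 arr[5]=29
[6,10] mid=8 arr[8]=36
[6,7] mid=6 arr[6]=31
Total: 3 comparisons
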